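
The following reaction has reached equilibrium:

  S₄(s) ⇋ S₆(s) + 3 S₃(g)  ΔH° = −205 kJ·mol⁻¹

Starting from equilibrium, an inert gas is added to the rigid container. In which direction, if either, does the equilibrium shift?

At constant volume, adding an inert gas leaves every reacting species' partial pressure unchanged, so Q is unchanged — no shift from this change.

no shift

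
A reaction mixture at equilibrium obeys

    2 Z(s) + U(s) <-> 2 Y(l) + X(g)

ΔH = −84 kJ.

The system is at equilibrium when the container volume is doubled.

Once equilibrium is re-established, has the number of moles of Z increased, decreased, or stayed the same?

Gas moles: reactants 0, products 1 (Δn_gas = +1). Expansion shifts the system toward the side with more moles of gas — to the right.
The net shift is to the right. Z is a reactant, so its amount decreases.

decreases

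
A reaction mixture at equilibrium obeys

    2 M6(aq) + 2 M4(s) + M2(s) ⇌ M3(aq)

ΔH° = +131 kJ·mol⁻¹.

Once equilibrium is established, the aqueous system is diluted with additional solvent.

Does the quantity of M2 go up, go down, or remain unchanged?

Dilution lowers every aqueous concentration by the same factor. Δn_aq = 1 − 2 = -1, so the system shifts toward the side with more dissolved moles — to the left.
The net shift is to the left. M2 is a reactant, so its amount increases.

increases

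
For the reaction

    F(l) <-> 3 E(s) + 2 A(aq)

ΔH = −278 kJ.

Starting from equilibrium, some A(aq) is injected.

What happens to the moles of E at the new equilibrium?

decreases

Adding A (aq), a product, drives the reaction to the left.
The net shift is to the left. E is a product, so its amount decreases.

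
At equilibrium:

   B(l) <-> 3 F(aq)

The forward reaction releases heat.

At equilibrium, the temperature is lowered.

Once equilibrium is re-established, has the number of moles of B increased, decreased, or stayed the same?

decreases

The forward reaction is exothermic. Lowering T favours the exothermic direction — shift to the right.
The net shift is to the right. B is a reactant, so its amount decreases.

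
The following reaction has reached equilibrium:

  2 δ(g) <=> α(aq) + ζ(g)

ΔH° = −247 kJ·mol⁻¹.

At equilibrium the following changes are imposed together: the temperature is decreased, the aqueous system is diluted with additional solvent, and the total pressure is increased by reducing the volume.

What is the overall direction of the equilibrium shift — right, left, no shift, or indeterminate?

right

The forward reaction is exothermic. Lowering T favours the exothermic direction — shift to the right.
Dilution lowers every aqueous concentration by the same factor. Δn_aq = 1 − 0 = +1, so the system shifts toward the side with more dissolved moles — to the right.
Gas moles: reactants 2, products 1 (Δn_gas = -1). Compression shifts the system toward the side with fewer moles of gas — to the right.
All effects act in the same direction — net shift to the right.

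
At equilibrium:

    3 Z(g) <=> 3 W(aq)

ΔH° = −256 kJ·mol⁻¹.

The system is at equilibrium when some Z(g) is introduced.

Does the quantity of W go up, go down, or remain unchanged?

Adding Z (g), a reactant, drives the reaction to the right.
The net shift is to the right. W is a product, so its amount increases.

increases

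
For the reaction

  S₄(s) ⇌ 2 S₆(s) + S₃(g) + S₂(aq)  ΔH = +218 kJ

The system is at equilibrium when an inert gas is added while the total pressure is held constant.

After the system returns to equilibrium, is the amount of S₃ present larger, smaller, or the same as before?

increases

Adding inert gas at constant total pressure expands the volume and lowers every reacting partial pressure. With Δn_gas = 1 − 0 = +1, Q moves away from K toward the side with fewer gas moles, so the system shifts toward the side with more gas moles — to the right.
The net shift is to the right. S₃ is a product, so its amount increases.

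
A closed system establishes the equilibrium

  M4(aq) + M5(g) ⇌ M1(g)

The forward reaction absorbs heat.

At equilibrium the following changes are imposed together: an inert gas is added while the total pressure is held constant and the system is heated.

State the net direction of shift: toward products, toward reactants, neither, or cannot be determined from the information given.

Adding inert gas at constant total pressure expands the volume, scaling every reacting partial pressure by the same factor. Δn_gas = 1 − 1 = 0, so Q is unchanged — no shift.
The forward reaction is endothermic. Raising T favours the endothermic direction — shift to the right.
Only the nonzero effect(s) matter; the net shift is to the right.

right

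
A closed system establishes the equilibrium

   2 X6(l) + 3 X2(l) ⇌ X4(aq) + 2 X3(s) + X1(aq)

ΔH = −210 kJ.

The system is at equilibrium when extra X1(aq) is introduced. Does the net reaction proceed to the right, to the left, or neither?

Adding X1 (aq), a product, drives the reaction to the left.

left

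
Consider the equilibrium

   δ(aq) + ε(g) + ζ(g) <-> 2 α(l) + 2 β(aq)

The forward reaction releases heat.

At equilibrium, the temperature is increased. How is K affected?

decreases

K depends on temperature via the van 't Hoff relation. The forward reaction is exothermic, so raising T decreases K.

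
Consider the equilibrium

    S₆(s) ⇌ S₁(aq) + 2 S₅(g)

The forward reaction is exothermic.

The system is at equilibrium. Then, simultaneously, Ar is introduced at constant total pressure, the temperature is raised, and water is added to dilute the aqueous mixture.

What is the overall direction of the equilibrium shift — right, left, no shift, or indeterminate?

Adding inert gas at constant total pressure expands the volume and lowers every reacting partial pressure. With Δn_gas = 2 − 0 = +2, Q moves away from K toward the side with fewer gas moles, so the system shifts toward the side with more gas moles — to the right.
The forward reaction is exothermic. Raising T favours the endothermic direction — shift to the left.
Dilution lowers every aqueous concentration by the same factor. Δn_aq = 1 − 0 = +1, so the system shifts toward the side with more dissolved moles — to the right.
The individual effects push in opposite directions; without quantitative information the net direction cannot be determined.

cannot be determined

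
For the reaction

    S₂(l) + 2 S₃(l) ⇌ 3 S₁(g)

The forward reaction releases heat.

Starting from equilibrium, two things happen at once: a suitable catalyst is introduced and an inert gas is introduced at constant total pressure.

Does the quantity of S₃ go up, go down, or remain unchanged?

A catalyst speeds both forward and reverse rates equally; it changes neither Q nor K — no shift from this change.
Adding inert gas at constant total pressure expands the volume and lowers every reacting partial pressure. With Δn_gas = 3 − 0 = +3, Q moves away from K toward the side with fewer gas moles, so the system shifts toward the side with more gas moles — to the right.
The net shift is to the right. S₃ is a reactant, so its amount decreases.

decreases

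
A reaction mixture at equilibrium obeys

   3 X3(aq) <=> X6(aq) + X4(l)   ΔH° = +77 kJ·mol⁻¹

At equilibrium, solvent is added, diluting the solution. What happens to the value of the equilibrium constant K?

The equilibrium constant depends only on temperature. This perturbation may move the position of equilibrium, but since T is unchanged, K itself is unchanged.

unchanged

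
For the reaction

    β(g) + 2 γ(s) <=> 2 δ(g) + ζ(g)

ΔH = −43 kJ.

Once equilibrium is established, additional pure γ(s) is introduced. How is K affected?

The equilibrium constant depends only on temperature. This perturbation changes neither the position of equilibrium nor K.

unchanged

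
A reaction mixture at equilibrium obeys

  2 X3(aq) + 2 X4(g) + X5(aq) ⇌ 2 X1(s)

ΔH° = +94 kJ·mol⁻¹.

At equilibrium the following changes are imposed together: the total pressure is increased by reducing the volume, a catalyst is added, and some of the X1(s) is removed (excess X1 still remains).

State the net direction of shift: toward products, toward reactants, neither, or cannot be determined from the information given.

Gas moles: reactants 2, products 0 (Δn_gas = -2). Compression shifts the system toward the side with fewer moles of gas — to the right.
A catalyst speeds both forward and reverse rates equally; it changes neither Q nor K — no shift from this change.
X1 is a pure solid; its activity is 1 regardless of amount, so Q is unaffected — no shift from this change.
Only the nonzero effect(s) matter; the net shift is to the right.

right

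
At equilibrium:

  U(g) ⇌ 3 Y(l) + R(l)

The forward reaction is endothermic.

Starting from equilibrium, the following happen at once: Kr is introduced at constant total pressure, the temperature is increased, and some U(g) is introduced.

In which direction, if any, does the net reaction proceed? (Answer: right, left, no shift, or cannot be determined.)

Adding inert gas at constant total pressure expands the volume and lowers every reacting partial pressure. With Δn_gas = 0 − 1 = -1, Q moves away from K toward the side with fewer gas moles, so the system shifts toward the side with more gas moles — to the left.
The forward reaction is endothermic. Raising T favours the endothermic direction — shift to the right.
Adding U (g), a reactant, drives the reaction to the right.
The individual effects push in opposite directions; without quantitative information the net direction cannot be determined.

cannot be determined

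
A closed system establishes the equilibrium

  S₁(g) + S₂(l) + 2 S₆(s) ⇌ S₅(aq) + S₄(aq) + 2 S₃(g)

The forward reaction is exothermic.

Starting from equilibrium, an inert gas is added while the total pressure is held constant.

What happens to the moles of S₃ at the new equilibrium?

Adding inert gas at constant total pressure expands the volume and lowers every reacting partial pressure. With Δn_gas = 2 − 1 = +1, Q moves away from K toward the side with fewer gas moles, so the system shifts toward the side with more gas moles — to the right.
The net shift is to the right. S₃ is a product, so its amount increases.

increases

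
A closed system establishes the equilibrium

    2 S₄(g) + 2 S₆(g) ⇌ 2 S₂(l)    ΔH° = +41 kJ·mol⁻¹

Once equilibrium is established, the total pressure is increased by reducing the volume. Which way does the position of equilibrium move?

right

Gas moles: reactants 4, products 0 (Δn_gas = -4). Compression shifts the system toward the side with fewer moles of gas — to the right.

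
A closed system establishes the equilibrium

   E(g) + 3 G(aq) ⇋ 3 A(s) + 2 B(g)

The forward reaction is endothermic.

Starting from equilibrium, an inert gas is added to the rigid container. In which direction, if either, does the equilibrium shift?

no shift

At constant volume, adding an inert gas leaves every reacting species' partial pressure unchanged, so Q is unchanged — no shift from this change.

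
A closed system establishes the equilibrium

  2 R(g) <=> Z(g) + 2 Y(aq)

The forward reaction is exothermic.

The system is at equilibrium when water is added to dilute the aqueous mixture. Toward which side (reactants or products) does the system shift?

right

Dilution lowers every aqueous concentration by the same factor. Δn_aq = 2 − 0 = +2, so the system shifts toward the side with more dissolved moles — to the right.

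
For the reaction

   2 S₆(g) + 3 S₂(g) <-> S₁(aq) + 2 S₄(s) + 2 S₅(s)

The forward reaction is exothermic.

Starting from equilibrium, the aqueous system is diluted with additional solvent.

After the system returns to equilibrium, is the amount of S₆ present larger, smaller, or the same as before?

Dilution lowers every aqueous concentration by the same factor. Δn_aq = 1 − 0 = +1, so the system shifts toward the side with more dissolved moles — to the right.
The net shift is to the right. S₆ is a reactant, so its amount decreases.

decreases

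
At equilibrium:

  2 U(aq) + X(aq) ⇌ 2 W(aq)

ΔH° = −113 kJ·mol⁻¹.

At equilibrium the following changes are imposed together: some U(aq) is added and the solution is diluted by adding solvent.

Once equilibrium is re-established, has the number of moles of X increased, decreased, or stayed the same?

cannot be determined

Adding U (aq), a reactant, drives the reaction to the right.
Dilution lowers every aqueous concentration by the same factor. Δn_aq = 2 − 3 = -1, so the system shifts toward the side with more dissolved moles — to the left.
The two effects oppose each other, so the net shift — and hence the change in X — cannot be determined from the given information.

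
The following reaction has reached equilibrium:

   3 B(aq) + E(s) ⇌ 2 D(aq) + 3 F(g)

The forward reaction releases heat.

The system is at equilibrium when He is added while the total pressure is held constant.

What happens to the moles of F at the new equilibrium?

increases

Adding inert gas at constant total pressure expands the volume and lowers every reacting partial pressure. With Δn_gas = 3 − 0 = +3, Q moves away from K toward the side with fewer gas moles, so the system shifts toward the side with more gas moles — to the right.
The net shift is to the right. F is a product, so its amount increases.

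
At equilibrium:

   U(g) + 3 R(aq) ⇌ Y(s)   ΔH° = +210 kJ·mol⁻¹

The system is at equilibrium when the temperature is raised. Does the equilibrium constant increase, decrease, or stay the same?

K depends on temperature via the van 't Hoff relation. The forward reaction is endothermic, so raising T increases K.

increases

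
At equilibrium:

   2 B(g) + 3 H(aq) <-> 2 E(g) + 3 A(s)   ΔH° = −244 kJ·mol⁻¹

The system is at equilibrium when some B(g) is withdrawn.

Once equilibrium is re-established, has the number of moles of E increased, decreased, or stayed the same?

Removing B (g), a reactant, drives the reaction to the left.
The net shift is to the left. E is a product, so its amount decreases.

decreases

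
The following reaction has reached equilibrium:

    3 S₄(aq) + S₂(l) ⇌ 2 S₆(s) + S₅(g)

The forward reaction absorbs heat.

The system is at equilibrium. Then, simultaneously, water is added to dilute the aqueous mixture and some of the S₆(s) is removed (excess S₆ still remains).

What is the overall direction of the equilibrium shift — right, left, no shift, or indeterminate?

left

Dilution lowers every aqueous concentration by the same factor. Δn_aq = 0 − 3 = -3, so the system shifts toward the side with more dissolved moles — to the left.
S₆ is a pure solid; its activity is 1 regardless of amount, so Q is unaffected — no shift from this change.
Only the nonzero effect(s) matter; the net shift is to the left.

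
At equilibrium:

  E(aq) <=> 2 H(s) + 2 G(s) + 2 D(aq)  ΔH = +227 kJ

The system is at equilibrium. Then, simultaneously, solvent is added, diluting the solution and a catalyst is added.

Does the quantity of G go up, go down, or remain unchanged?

increases

Dilution lowers every aqueous concentration by the same factor. Δn_aq = 2 − 1 = +1, so the system shifts toward the side with more dissolved moles — to the right.
A catalyst speeds both forward and reverse rates equally; it changes neither Q nor K — no shift from this change.
The net shift is to the right. G is a product, so its amount increases.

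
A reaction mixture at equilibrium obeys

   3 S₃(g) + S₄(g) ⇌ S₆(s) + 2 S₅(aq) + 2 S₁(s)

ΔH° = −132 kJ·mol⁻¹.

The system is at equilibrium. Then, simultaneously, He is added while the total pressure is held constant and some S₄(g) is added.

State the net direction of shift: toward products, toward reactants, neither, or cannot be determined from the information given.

cannot be determined

Adding inert gas at constant total pressure expands the volume and lowers every reacting partial pressure. With Δn_gas = 0 − 4 = -4, Q moves away from K toward the side with fewer gas moles, so the system shifts toward the side with more gas moles — to the left.
Adding S₄ (g), a reactant, drives the reaction to the right.
The individual effects push in opposite directions; without quantitative information the net direction cannot be determined.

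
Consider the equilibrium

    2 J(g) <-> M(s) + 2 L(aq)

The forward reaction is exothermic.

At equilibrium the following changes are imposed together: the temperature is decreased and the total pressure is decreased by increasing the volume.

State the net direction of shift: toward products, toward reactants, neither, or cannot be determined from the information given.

cannot be determined

The forward reaction is exothermic. Lowering T favours the exothermic direction — shift to the right.
Gas moles: reactants 2, products 0 (Δn_gas = -2). Expansion shifts the system toward the side with more moles of gas — to the left.
The individual effects push in opposite directions; without quantitative information the net direction cannot be determined.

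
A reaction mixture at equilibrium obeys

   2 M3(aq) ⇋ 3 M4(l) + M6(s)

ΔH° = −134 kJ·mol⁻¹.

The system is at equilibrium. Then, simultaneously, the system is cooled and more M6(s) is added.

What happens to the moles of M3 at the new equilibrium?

The forward reaction is exothermic. Lowering T favours the exothermic direction — shift to the right.
M6 is a pure solid; its activity is 1 regardless of amount, so Q is unaffected — no shift from this change.
The net shift is to the right. M3 is a reactant, so its amount decreases.

decreases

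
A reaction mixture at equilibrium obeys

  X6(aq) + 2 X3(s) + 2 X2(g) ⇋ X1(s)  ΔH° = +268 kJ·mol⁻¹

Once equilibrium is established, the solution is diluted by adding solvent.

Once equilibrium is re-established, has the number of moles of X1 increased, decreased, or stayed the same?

Dilution lowers every aqueous concentration by the same factor. Δn_aq = 0 − 1 = -1, so the system shifts toward the side with more dissolved moles — to the left.
The net shift is to the left. X1 is a product, so its amount decreases.

decreases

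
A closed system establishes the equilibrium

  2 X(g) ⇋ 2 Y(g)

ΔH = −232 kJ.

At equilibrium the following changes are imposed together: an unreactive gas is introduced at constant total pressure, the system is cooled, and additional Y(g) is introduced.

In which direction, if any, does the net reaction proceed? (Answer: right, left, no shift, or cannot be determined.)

Adding inert gas at constant total pressure expands the volume, scaling every reacting partial pressure by the same factor. Δn_gas = 2 − 2 = 0, so Q is unchanged — no shift.
The forward reaction is exothermic. Lowering T favours the exothermic direction — shift to the right.
Adding Y (g), a product, drives the reaction to the left.
The individual effects push in opposite directions; without quantitative information the net direction cannot be determined.

cannot be determined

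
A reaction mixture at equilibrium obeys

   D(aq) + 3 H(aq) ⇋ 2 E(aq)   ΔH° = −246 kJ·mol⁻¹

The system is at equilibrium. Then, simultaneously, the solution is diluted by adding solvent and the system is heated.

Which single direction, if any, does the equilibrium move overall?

Dilution lowers every aqueous concentration by the same factor. Δn_aq = 2 − 4 = -2, so the system shifts toward the side with more dissolved moles — to the left.
The forward reaction is exothermic. Raising T favours the endothermic direction — shift to the left.
All effects act in the same direction — net shift to the left.

left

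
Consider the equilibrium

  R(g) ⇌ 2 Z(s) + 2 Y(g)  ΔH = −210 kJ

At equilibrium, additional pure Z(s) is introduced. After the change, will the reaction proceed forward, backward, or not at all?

Z is a pure solid; its activity is 1 regardless of amount, so Q is unaffected — no shift from this change.

no shift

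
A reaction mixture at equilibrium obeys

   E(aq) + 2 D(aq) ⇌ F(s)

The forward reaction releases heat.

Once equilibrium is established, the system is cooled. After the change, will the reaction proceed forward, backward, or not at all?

right

The forward reaction is exothermic. Lowering T favours the exothermic direction — shift to the right.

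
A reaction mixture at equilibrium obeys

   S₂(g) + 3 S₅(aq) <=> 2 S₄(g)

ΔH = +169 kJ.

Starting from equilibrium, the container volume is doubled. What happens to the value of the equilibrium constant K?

The equilibrium constant depends only on temperature. This perturbation may move the position of equilibrium, but since T is unchanged, K itself is unchanged.

unchanged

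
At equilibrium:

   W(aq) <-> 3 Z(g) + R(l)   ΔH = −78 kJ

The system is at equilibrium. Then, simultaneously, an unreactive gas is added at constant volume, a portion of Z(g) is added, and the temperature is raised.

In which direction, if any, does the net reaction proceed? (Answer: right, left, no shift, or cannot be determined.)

left

At constant volume, adding an inert gas leaves every reacting species' partial pressure unchanged, so Q is unchanged — no shift from this change.
Adding Z (g), a product, drives the reaction to the left.
The forward reaction is exothermic. Raising T favours the endothermic direction — shift to the left.
Only the nonzero effect(s) matter; the net shift is to the left.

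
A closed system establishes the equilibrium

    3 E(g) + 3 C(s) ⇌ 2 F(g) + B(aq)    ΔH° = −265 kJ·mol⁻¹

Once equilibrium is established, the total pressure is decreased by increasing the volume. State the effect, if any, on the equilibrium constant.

The equilibrium constant depends only on temperature. This perturbation may move the position of equilibrium, but since T is unchanged, K itself is unchanged.

unchanged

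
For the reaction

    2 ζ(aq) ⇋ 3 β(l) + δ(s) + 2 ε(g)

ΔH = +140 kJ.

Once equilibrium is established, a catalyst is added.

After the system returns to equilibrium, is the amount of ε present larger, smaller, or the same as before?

unchanged

A catalyst speeds both forward and reverse rates equally; it changes neither Q nor K — no shift from this change.
No net shift occurs, so the amount of ε is unchanged.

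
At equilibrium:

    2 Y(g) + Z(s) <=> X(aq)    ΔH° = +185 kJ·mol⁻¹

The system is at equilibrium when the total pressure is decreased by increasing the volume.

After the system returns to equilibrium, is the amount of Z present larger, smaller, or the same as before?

increases

Gas moles: reactants 2, products 0 (Δn_gas = -2). Expansion shifts the system toward the side with more moles of gas — to the left.
The net shift is to the left. Z is a reactant, so its amount increases.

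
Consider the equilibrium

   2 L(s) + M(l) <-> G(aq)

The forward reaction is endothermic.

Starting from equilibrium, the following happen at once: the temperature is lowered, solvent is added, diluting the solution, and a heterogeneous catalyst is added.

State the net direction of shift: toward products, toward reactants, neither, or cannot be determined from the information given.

The forward reaction is endothermic. Lowering T favours the exothermic direction — shift to the left.
Dilution lowers every aqueous concentration by the same factor. Δn_aq = 1 − 0 = +1, so the system shifts toward the side with more dissolved moles — to the right.
A catalyst speeds both forward and reverse rates equally; it changes neither Q nor K — no shift from this change.
The individual effects push in opposite directions; without quantitative information the net direction cannot be determined.

cannot be determined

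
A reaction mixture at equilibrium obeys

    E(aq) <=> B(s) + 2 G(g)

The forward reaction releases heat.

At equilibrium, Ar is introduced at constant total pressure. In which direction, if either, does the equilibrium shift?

Adding inert gas at constant total pressure expands the volume and lowers every reacting partial pressure. With Δn_gas = 2 − 0 = +2, Q moves away from K toward the side with fewer gas moles, so the system shifts toward the side with more gas moles — to the right.

right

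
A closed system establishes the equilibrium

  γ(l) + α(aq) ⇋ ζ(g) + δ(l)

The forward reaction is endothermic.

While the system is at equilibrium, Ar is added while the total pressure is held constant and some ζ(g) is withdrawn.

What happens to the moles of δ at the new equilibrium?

Adding inert gas at constant total pressure expands the volume and lowers every reacting partial pressure. With Δn_gas = 1 − 0 = +1, Q moves away from K toward the side with fewer gas moles, so the system shifts toward the side with more gas moles — to the right.
Removing ζ (g), a product, drives the reaction to the right.
The net shift is to the right. δ is a product, so its amount increases.

increases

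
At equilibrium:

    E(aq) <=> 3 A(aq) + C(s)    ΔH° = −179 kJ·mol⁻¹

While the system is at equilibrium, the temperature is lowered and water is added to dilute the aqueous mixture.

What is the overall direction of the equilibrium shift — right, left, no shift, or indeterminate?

The forward reaction is exothermic. Lowering T favours the exothermic direction — shift to the right.
Dilution lowers every aqueous concentration by the same factor. Δn_aq = 3 − 1 = +2, so the system shifts toward the side with more dissolved moles — to the right.
All effects act in the same direction — net shift to the right.

right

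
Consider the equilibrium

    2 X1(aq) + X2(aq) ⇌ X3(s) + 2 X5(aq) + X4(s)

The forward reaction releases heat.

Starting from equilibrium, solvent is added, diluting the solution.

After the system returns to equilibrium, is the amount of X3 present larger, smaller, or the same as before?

Dilution lowers every aqueous concentration by the same factor. Δn_aq = 2 − 3 = -1, so the system shifts toward the side with more dissolved moles — to the left.
The net shift is to the left. X3 is a product, so its amount decreases.

decreases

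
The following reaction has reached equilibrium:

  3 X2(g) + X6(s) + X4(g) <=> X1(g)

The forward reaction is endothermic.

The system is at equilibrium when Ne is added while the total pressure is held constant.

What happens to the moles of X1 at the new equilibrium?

Adding inert gas at constant total pressure expands the volume and lowers every reacting partial pressure. With Δn_gas = 1 − 4 = -3, Q moves away from K toward the side with fewer gas moles, so the system shifts toward the side with more gas moles — to the left.
The net shift is to the left. X1 is a product, so its amount decreases.

decreases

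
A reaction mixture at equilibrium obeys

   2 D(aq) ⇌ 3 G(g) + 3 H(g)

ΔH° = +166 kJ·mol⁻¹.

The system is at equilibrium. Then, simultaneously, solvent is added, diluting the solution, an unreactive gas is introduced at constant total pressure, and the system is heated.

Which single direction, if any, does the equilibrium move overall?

Dilution lowers every aqueous concentration by the same factor. Δn_aq = 0 − 2 = -2, so the system shifts toward the side with more dissolved moles — to the left.
Adding inert gas at constant total pressure expands the volume and lowers every reacting partial pressure. With Δn_gas = 6 − 0 = +6, Q moves away from K toward the side with fewer gas moles, so the system shifts toward the side with more gas moles — to the right.
The forward reaction is endothermic. Raising T favours the endothermic direction — shift to the right.
The individual effects push in opposite directions; without quantitative information the net direction cannot be determined.

cannot be determined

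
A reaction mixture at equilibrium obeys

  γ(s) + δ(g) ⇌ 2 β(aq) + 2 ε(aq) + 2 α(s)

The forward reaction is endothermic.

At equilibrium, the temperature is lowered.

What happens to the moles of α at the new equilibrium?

decreases

The forward reaction is endothermic. Lowering T favours the exothermic direction — shift to the left.
The net shift is to the left. α is a product, so its amount decreases.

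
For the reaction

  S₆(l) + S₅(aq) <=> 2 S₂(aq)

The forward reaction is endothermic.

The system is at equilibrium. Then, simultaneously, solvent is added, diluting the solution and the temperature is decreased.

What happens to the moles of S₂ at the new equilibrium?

Dilution lowers every aqueous concentration by the same factor. Δn_aq = 2 − 1 = +1, so the system shifts toward the side with more dissolved moles — to the right.
The forward reaction is endothermic. Lowering T favours the exothermic direction — shift to the left.
The two effects oppose each other, so the net shift — and hence the change in S₂ — cannot be determined from the given information.

cannot be determined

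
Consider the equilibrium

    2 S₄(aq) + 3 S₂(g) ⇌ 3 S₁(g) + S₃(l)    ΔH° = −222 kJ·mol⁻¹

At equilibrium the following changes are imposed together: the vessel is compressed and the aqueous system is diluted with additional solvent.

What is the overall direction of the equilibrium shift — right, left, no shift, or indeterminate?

Gas moles: reactants 3, products 3. Δn_gas = 0, so a volume change leaves Q equal to K — no shift from this change.
Dilution lowers every aqueous concentration by the same factor. Δn_aq = 0 − 2 = -2, so the system shifts toward the side with more dissolved moles — to the left.
Only the nonzero effect(s) matter; the net shift is to the left.

left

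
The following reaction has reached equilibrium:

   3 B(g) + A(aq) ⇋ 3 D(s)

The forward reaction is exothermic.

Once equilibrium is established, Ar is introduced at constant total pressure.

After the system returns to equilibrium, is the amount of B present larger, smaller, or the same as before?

increases

Adding inert gas at constant total pressure expands the volume and lowers every reacting partial pressure. With Δn_gas = 0 − 3 = -3, Q moves away from K toward the side with fewer gas moles, so the system shifts toward the side with more gas moles — to the left.
The net shift is to the left. B is a reactant, so its amount increases.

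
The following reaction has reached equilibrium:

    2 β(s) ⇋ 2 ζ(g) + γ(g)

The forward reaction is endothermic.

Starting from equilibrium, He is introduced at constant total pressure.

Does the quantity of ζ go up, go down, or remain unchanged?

Adding inert gas at constant total pressure expands the volume and lowers every reacting partial pressure. With Δn_gas = 3 − 0 = +3, Q moves away from K toward the side with fewer gas moles, so the system shifts toward the side with more gas moles — to the right.
The net shift is to the right. ζ is a product, so its amount increases.

increases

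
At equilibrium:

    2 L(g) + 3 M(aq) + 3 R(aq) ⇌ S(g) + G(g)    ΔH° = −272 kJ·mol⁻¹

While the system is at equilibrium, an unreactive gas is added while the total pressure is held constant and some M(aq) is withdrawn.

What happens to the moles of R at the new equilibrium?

Adding inert gas at constant total pressure expands the volume, scaling every reacting partial pressure by the same factor. Δn_gas = 2 − 2 = 0, so Q is unchanged — no shift.
Removing M (aq), a reactant, drives the reaction to the left.
The net shift is to the left. R is a reactant, so its amount increases.

increases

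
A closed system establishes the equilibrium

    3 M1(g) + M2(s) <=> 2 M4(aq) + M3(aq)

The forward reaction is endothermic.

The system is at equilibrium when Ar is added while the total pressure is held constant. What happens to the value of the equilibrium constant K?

unchanged

The equilibrium constant depends only on temperature. This perturbation may move the position of equilibrium, but since T is unchanged, K itself is unchanged.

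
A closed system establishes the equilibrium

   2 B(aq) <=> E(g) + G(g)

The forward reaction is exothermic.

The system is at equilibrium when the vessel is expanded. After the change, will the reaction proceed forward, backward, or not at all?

right

Gas moles: reactants 0, products 2 (Δn_gas = +2). Expansion shifts the system toward the side with more moles of gas — to the right.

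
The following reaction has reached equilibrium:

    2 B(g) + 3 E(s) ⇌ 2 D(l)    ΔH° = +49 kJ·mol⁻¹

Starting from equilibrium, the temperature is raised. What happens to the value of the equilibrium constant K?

increases

K depends on temperature via the van 't Hoff relation. The forward reaction is endothermic, so raising T increases K.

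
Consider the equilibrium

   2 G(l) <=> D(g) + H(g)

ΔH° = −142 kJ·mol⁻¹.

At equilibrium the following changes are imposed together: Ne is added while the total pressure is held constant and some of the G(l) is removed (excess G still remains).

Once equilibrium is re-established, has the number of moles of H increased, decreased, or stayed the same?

Adding inert gas at constant total pressure expands the volume and lowers every reacting partial pressure. With Δn_gas = 2 − 0 = +2, Q moves away from K toward the side with fewer gas moles, so the system shifts toward the side with more gas moles — to the right.
G is a pure liquid; its activity is 1 regardless of amount, so Q is unaffected — no shift from this change.
The net shift is to the right. H is a product, so its amount increases.

increases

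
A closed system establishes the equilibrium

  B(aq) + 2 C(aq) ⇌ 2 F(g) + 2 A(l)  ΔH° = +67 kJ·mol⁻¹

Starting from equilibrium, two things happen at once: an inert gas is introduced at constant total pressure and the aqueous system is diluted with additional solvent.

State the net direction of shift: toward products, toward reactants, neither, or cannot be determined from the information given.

Adding inert gas at constant total pressure expands the volume and lowers every reacting partial pressure. With Δn_gas = 2 − 0 = +2, Q moves away from K toward the side with fewer gas moles, so the system shifts toward the side with more gas moles — to the right.
Dilution lowers every aqueous concentration by the same factor. Δn_aq = 0 − 3 = -3, so the system shifts toward the side with more dissolved moles — to the left.
The individual effects push in opposite directions; without quantitative information the net direction cannot be determined.

cannot be determined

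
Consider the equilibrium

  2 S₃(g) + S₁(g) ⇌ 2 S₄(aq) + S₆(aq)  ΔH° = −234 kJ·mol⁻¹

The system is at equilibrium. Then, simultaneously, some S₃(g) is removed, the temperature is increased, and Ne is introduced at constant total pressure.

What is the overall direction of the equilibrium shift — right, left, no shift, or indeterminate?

left

Removing S₃ (g), a reactant, drives the reaction to the left.
The forward reaction is exothermic. Raising T favours the endothermic direction — shift to the left.
Adding inert gas at constant total pressure expands the volume and lowers every reacting partial pressure. With Δn_gas = 0 − 3 = -3, Q moves away from K toward the side with fewer gas moles, so the system shifts toward the side with more gas moles — to the left.
All effects act in the same direction — net shift to the left.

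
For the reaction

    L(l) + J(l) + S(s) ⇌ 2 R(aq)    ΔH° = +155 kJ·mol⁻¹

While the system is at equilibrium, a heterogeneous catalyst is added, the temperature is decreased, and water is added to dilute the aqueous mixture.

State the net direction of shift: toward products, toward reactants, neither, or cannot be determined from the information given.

A catalyst speeds both forward and reverse rates equally; it changes neither Q nor K — no shift from this change.
The forward reaction is endothermic. Lowering T favours the exothermic direction — shift to the left.
Dilution lowers every aqueous concentration by the same factor. Δn_aq = 2 − 0 = +2, so the system shifts toward the side with more dissolved moles — to the right.
The individual effects push in opposite directions; without quantitative information the net direction cannot be determined.

cannot be determined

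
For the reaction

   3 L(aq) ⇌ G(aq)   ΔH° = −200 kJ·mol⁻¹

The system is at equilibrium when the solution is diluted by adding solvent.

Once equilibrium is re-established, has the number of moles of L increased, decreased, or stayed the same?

Dilution lowers every aqueous concentration by the same factor. Δn_aq = 1 − 3 = -2, so the system shifts toward the side with more dissolved moles — to the left.
The net shift is to the left. L is a reactant, so its amount increases.

increases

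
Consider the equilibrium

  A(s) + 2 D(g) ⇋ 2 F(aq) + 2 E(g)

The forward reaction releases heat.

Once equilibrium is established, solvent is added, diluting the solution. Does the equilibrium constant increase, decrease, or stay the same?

The equilibrium constant depends only on temperature. This perturbation may move the position of equilibrium, but since T is unchanged, K itself is unchanged.

unchanged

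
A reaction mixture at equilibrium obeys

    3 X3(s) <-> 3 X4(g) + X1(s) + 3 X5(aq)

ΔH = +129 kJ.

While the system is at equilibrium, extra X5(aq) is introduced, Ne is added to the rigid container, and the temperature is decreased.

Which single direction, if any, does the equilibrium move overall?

Adding X5 (aq), a product, drives the reaction to the left.
At constant volume, adding an inert gas leaves every reacting species' partial pressure unchanged, so Q is unchanged — no shift from this change.
The forward reaction is endothermic. Lowering T favours the exothermic direction — shift to the left.
Only the nonzero effect(s) matter; the net shift is to the left.

left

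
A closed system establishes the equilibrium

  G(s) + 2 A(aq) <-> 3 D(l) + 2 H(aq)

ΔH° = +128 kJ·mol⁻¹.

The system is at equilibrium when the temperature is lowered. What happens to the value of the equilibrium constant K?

K depends on temperature via the van 't Hoff relation. The forward reaction is endothermic, so lowering T decreases K.

decreases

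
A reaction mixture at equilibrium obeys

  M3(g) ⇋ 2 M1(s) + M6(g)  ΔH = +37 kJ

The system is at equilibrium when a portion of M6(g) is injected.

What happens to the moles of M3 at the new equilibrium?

increases

Adding M6 (g), a product, drives the reaction to the left.
The net shift is to the left. M3 is a reactant, so its amount increases.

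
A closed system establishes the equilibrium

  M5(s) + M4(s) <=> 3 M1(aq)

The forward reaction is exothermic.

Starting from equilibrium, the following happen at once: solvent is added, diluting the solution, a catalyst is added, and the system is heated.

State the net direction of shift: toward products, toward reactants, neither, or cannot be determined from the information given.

Dilution lowers every aqueous concentration by the same factor. Δn_aq = 3 − 0 = +3, so the system shifts toward the side with more dissolved moles — to the right.
A catalyst speeds both forward and reverse rates equally; it changes neither Q nor K — no shift from this change.
The forward reaction is exothermic. Raising T favours the endothermic direction — shift to the left.
The individual effects push in opposite directions; without quantitative information the net direction cannot be determined.

cannot be determined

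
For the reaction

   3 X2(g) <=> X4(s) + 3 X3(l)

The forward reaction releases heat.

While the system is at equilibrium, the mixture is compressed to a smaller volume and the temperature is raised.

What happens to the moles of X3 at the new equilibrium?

Gas moles: reactants 3, products 0 (Δn_gas = -3). Compression shifts the system toward the side with fewer moles of gas — to the right.
The forward reaction is exothermic. Raising T favours the endothermic direction — shift to the left.
The two effects oppose each other, so the net shift — and hence the change in X3 — cannot be determined from the given information.

cannot be determined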